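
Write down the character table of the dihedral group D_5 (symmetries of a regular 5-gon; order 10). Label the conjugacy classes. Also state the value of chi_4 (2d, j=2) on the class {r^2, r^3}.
Conjugacy classes: {e} of size 1, {r^1, r^4} of size 2, {r^2, r^3} of size 2, {s, sr, ..., sr^4} of size 5.
Character table:
  irrep \ class              {e} (size 1)  {r^1, r^4} (size 2)  {r^2, r^3} (size 2)  {s, sr, ..., sr^4} (size 5)
  chi_1 (triv)               1             1                    1                    1                          
  chi_2 (sign: r->1, s->-1)  1             1                    1                    -1                         
  chi_3 (2d, j=1)            2             -1/2 + sqrt(5)/2     -sqrt(5)/2 - 1/2     0                          
  chi_4 (2d, j=2)            2             -sqrt(5)/2 - 1/2     -1/2 + sqrt(5)/2     0                          

Spot check: chi_4 (2d, j=2) on {r^2, r^3} = -1/2 + sqrt(5)/2.

Why: D_5 has order 2*5 = 10 with 4 conjugacy classes, hence 4 irreducibles. Sum of squared dims 1 + 1 + 4 + 4 = 10 = |G|. Linear characters come from the abelianisation; the 2-dimensional irreps have character r^k -> 2*cos(2*pi*j*k/5), reflections -> 0.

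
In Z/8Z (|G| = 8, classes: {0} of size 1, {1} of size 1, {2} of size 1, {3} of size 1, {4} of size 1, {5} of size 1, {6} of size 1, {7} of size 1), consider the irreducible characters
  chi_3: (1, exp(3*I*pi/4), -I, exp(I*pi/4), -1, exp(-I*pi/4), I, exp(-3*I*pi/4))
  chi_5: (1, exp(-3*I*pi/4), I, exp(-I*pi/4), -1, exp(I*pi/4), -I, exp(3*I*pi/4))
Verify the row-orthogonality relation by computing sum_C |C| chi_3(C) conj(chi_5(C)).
Sum = 0; so <chi_3, chi_5> = 0 (distinct irreducibles are orthogonal).

Compute term by term over conjugacy classes (|C| * chi_3(C) * conj(chi_5(C))):
  1*(1)*conj(1) + 1*(exp(3*I*pi/4))*conj(exp(-3*I*pi/4)) + 1*(-I)*conj(I) + 1*(exp(I*pi/4))*conj(exp(-I*pi/4)) + 1*(-1)*conj(-1) + 1*(exp(-I*pi/4))*conj(exp(I*pi/4)) + 1*(I)*conj(-I) + 1*(exp(-3*I*pi/4))*conj(exp(3*I*pi/4))
  = (1) + (-I) + (-1) + (I) + (1) + (-I) + (-1) + (I)
  = 0.
(Exp terms are combined using exp(i*s)*conj(exp(i*t)) = exp(i*(s-t)), and sums of them are collapsed using the identity that for every m > 1 the m distinct m-th roots of unity sum to 0, e.g. 1 + exp(2*I*pi/3) + exp(-2*I*pi/3) = 0.)
Dividing by |G| = 8 gives 0/8 = 0, matching the row-orthogonality relation <chi_3, chi_5> = [chi_3 = chi_5].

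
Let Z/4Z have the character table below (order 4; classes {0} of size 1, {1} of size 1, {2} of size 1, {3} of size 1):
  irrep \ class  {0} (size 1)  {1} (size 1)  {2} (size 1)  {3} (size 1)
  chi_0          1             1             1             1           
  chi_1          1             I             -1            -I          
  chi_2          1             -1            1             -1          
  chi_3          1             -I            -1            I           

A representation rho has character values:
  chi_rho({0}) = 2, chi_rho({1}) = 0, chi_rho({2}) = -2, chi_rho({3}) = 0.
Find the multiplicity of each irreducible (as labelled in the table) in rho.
Multiplicities: chi_0: 0, chi_1: 1, chi_2: 0, chi_3: 1.

Working: Use <chi_rho, chi> = (1/|G|) sum_C |C| * chi_rho(C) * conj(chi(C)) with |G| = 4 for each irreducible chi in the table:
  <chi_rho, chi_0> = (1/4)[1*(2)*conj(1) + 1*(0)*conj(1) + 1*(-2)*conj(1) + 1*(0)*conj(1)]
      = (1/4)[(2) + (0) + (-2) + (0)] = 0/4 = 0
  <chi_rho, chi_1> = (1/4)[1*(2)*conj(1) + 1*(0)*conj(I) + 1*(-2)*conj(-1) + 1*(0)*conj(-I)]
      = (1/4)[(2) + (0) + (2) + (0)] = 4/4 = 1
  <chi_rho, chi_2> = (1/4)[1*(2)*conj(1) + 1*(0)*conj(-1) + 1*(-2)*conj(1) + 1*(0)*conj(-1)]
      = (1/4)[(2) + (0) + (-2) + (0)] = 0/4 = 0
  <chi_rho, chi_3> = (1/4)[1*(2)*conj(1) + 1*(0)*conj(-I) + 1*(-2)*conj(-1) + 1*(0)*conj(I)]
      = (1/4)[(2) + (0) + (2) + (0)] = 4/4 = 1
(Exp terms are combined using exp(i*s)*conj(exp(i*t)) = exp(i*(s-t)), and sums of them are collapsed using the identity that for every m > 1 the m distinct m-th roots of unity sum to 0, e.g. 1 + exp(2*I*pi/3) + exp(-2*I*pi/3) = 0.)
Dimension check: dim(rho) = sum (mult * dim) = 0*1 + 1*1 + 0*1 + 1*1 = 2 = chi_rho(e) = 2.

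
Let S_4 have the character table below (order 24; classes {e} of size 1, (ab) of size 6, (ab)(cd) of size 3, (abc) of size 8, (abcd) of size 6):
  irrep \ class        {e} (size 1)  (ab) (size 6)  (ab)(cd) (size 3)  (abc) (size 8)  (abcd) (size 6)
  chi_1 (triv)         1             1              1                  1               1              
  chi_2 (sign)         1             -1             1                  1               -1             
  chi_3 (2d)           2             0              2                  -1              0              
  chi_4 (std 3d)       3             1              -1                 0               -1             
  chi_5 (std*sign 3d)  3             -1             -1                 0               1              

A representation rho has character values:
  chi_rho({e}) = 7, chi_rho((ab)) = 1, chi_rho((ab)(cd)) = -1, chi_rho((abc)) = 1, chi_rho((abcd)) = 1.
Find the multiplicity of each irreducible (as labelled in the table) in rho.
Multiplicities: chi_1: 1, chi_2: 0, chi_3: 0, chi_4: 1, chi_5: 1.

Use <chi_rho, chi> = (1/|G|) sum_C |C| * chi_rho(C) * conj(chi(C)) with |G| = 24 for each irreducible chi in the table:
  <chi_rho, chi_1> = (1/24)[1*(7)*conj(1) + 6*(1)*conj(1) + 3*(-1)*conj(1) + 8*(1)*conj(1) + 6*(1)*conj(1)]
      = (1/24)[(7) + (6) + (-3) + (8) + (6)] = 24/24 = 1
  <chi_rho, chi_2> = (1/24)[1*(7)*conj(1) + 6*(1)*conj(-1) + 3*(-1)*conj(1) + 8*(1)*conj(1) + 6*(1)*conj(-1)]
      = (1/24)[(7) + (-6) + (-3) + (8) + (-6)] = 0/24 = 0
  <chi_rho, chi_3> = (1/24)[1*(7)*conj(2) + 6*(1)*conj(0) + 3*(-1)*conj(2) + 8*(1)*conj(-1) + 6*(1)*conj(0)]
      = (1/24)[(14) + (0) + (-6) + (-8) + (0)] = 0/24 = 0
  <chi_rho, chi_4> = (1/24)[1*(7)*conj(3) + 6*(1)*conj(1) + 3*(-1)*conj(-1) + 8*(1)*conj(0) + 6*(1)*conj(-1)]
      = (1/24)[(21) + (6) + (3) + (0) + (-6)] = 24/24 = 1
  <chi_rho, chi_5> = (1/24)[1*(7)*conj(3) + 6*(1)*conj(-1) + 3*(-1)*conj(-1) + 8*(1)*conj(0) + 6*(1)*conj(1)]
      = (1/24)[(21) + (-6) + (3) + (0) + (6)] = 24/24 = 1
Dimension check: dim(rho) = sum (mult * dim) = 1*1 + 0*1 + 0*2 + 1*3 + 1*3 = 7 = chi_rho(e) = 7.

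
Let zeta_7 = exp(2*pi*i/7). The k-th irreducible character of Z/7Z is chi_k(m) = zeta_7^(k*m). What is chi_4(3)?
chi_4(3) = zeta_7^12 = exp(-4*I*pi/7)

Solution. chi_4(3) = zeta_7^(4*3) = zeta_7^12. Since zeta_7^7 = 1, this equals zeta_7^5 = exp(2*pi*i*5/7) = exp(-4*I*pi/7).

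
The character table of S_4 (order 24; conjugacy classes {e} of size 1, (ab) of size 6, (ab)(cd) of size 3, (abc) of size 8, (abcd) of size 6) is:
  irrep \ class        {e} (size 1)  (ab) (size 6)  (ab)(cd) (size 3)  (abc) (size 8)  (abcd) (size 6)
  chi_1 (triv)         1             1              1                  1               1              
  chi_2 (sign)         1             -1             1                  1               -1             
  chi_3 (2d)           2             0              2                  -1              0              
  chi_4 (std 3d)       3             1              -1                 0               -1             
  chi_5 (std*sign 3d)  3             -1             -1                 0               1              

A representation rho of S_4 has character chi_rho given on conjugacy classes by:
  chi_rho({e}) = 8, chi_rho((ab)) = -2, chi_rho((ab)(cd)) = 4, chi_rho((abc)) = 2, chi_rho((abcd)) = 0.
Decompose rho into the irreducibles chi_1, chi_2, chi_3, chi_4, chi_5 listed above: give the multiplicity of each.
Multiplicities: chi_1: 1, chi_2: 2, chi_3: 1, chi_4: 0, chi_5: 1.

Reasoning: Use <chi_rho, chi> = (1/|G|) sum_C |C| * chi_rho(C) * conj(chi(C)) with |G| = 24 for each irreducible chi in the table:
  <chi_rho, chi_1> = (1/24)[1*(8)*conj(1) + 6*(-2)*conj(1) + 3*(4)*conj(1) + 8*(2)*conj(1) + 6*(0)*conj(1)]
      = (1/24)[(8) + (-12) + (12) + (16) + (0)] = 24/24 = 1
  <chi_rho, chi_2> = (1/24)[1*(8)*conj(1) + 6*(-2)*conj(-1) + 3*(4)*conj(1) + 8*(2)*conj(1) + 6*(0)*conj(-1)]
      = (1/24)[(8) + (12) + (12) + (16) + (0)] = 48/24 = 2
  <chi_rho, chi_3> = (1/24)[1*(8)*conj(2) + 6*(-2)*conj(0) + 3*(4)*conj(2) + 8*(2)*conj(-1) + 6*(0)*conj(0)]
      = (1/24)[(16) + (0) + (24) + (-16) + (0)] = 24/24 = 1
  <chi_rho, chi_4> = (1/24)[1*(8)*conj(3) + 6*(-2)*conj(1) + 3*(4)*conj(-1) + 8*(2)*conj(0) + 6*(0)*conj(-1)]
      = (1/24)[(24) + (-12) + (-12) + (0) + (0)] = 0/24 = 0
  <chi_rho, chi_5> = (1/24)[1*(8)*conj(3) + 6*(-2)*conj(-1) + 3*(4)*conj(-1) + 8*(2)*conj(0) + 6*(0)*conj(1)]
      = (1/24)[(24) + (12) + (-12) + (0) + (0)] = 24/24 = 1
Dimension check: dim(rho) = sum (mult * dim) = 1*1 + 2*1 + 1*2 + 0*3 + 1*3 = 8 = chi_rho(e) = 8.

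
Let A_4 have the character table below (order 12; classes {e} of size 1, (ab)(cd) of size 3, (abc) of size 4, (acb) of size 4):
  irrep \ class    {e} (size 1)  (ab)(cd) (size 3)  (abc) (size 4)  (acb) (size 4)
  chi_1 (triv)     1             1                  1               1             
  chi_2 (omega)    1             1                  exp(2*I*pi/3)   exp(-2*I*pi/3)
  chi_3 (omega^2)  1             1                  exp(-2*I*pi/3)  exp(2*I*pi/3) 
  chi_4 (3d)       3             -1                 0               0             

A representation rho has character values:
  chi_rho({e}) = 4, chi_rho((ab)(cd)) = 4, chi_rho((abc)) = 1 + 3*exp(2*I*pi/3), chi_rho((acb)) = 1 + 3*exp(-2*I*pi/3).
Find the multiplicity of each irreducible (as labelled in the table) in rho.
Multiplicities: chi_1: 1, chi_2: 3, chi_3: 0, chi_4: 0.

Justification: Use <chi_rho, chi> = (1/|G|) sum_C |C| * chi_rho(C) * conj(chi(C)) with |G| = 12 for each irreducible chi in the table:
  <chi_rho, chi_1> = (1/12)[1*(4)*conj(1) + 3*(4)*conj(1) + 4*(1 + 3*exp(2*I*pi/3))*conj(1) + 4*(1 + 3*exp(-2*I*pi/3))*conj(1)]
      = (1/12)[(4) + (12) + (4 + 12*exp(2*I*pi/3)) + (4 + 12*exp(-2*I*pi/3))] = 12/12 = 1
  <chi_rho, chi_2> = (1/12)[1*(4)*conj(1) + 3*(4)*conj(1) + 4*(1 + 3*exp(2*I*pi/3))*conj(exp(2*I*pi/3)) + 4*(1 + 3*exp(-2*I*pi/3))*conj(exp(-2*I*pi/3))]
      = (1/12)[(4) + (12) + (12 + 4*exp(-2*I*pi/3)) + (12 + 4*exp(2*I*pi/3))] = 36/12 = 3
  <chi_rho, chi_3> = (1/12)[1*(4)*conj(1) + 3*(4)*conj(1) + 4*(1 + 3*exp(2*I*pi/3))*conj(exp(-2*I*pi/3)) + 4*(1 + 3*exp(-2*I*pi/3))*conj(exp(2*I*pi/3))]
      = (1/12)[(4) + (12) + (12*exp(-2*I*pi/3) + 4*exp(2*I*pi/3)) + (4*exp(-2*I*pi/3) + 12*exp(2*I*pi/3))] = 0/12 = 0
  <chi_rho, chi_4> = (1/12)[1*(4)*conj(3) + 3*(4)*conj(-1) + 4*(1 + 3*exp(2*I*pi/3))*conj(0) + 4*(1 + 3*exp(-2*I*pi/3))*conj(0)]
      = (1/12)[(12) + (-12) + (0) + (0)] = 0/12 = 0
(Exp terms are combined using exp(i*s)*conj(exp(i*t)) = exp(i*(s-t)), and sums of them are collapsed using the identity that for every m > 1 the m distinct m-th roots of unity sum to 0, e.g. 1 + exp(2*I*pi/3) + exp(-2*I*pi/3) = 0.)
Dimension check: dim(rho) = sum (mult * dim) = 1*1 + 3*1 + 0*1 + 0*3 = 4 = chi_rho(e) = 4.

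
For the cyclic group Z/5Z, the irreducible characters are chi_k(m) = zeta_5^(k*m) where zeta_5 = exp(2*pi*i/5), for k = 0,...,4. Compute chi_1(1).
chi_1(1) = zeta_5^1 = exp(2*I*pi/5)

chi_1(1) = zeta_5^(1*1) = zeta_5^1. Since zeta_5^5 = 1, this equals zeta_5^1 = exp(2*pi*i*1/5) = exp(2*I*pi/5).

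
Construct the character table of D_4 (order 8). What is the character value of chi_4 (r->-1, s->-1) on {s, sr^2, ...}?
Conjugacy classes: {e} of size 1, {r^2} of size 1, {r^1, r^3} of size 2, {s, sr^2, ...} of size 2, {sr, sr^3, ...} of size 2.
Character table:
  irrep \ class              {e} (size 1)  {r^2} (size 1)  {r^1, r^3} (size 2)  {s, sr^2, ...} (size 2)  {sr, sr^3, ...} (size 2)
  chi_1 (triv)               1             1               1                    1                        1                       
  chi_2 (sign: r->1, s->-1)  1             1               1                    -1                       -1                      
  chi_3 (r->-1, s->1)        1             1               -1                   1                        -1                      
  chi_4 (r->-1, s->-1)       1             1               -1                   -1                       1                       
  chi_5 (2d, j=1)            2             -2              0                    0                        0                       

Spot check: chi_4 (r->-1, s->-1) on {s, sr^2, ...} = -1.

Reasoning: D_4 has order 2*4 = 8 with 5 conjugacy classes, hence 5 irreducibles. Sum of squared dims 1 + 1 + 1 + 1 + 4 = 8 = |G|. Linear characters come from the abelianisation; the 2-dimensional irreps have character r^k -> 2*cos(2*pi*j*k/4), reflections -> 0.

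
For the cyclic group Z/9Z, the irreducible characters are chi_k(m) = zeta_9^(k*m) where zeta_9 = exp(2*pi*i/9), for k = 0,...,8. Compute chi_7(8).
chi_7(8) = zeta_9^56 = exp(4*I*pi/9)

Explanation: chi_7(8) = zeta_9^(7*8) = zeta_9^56. Since zeta_9^9 = 1, this equals zeta_9^2 = exp(2*pi*i*2/9) = exp(4*I*pi/9).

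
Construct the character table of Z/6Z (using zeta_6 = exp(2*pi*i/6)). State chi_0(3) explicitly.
Character table of Z/6Z (irreps indexed chi_0,...,chi_5 with chi_k(m) = zeta_6^(k*m), zeta_6 = exp(2*pi*i/6)):
  irrep \ class  {0} (size 1)  {1} (size 1)    {2} (size 1)    {3} (size 1)  {4} (size 1)    {5} (size 1)  
  chi_0          1             1               1               1             1               1             
  chi_1          1             exp(I*pi/3)     exp(2*I*pi/3)   -1            exp(-2*I*pi/3)  exp(-I*pi/3)  
  chi_2          1             exp(2*I*pi/3)   exp(-2*I*pi/3)  1             exp(2*I*pi/3)   exp(-2*I*pi/3)
  chi_3          1             -1              1               -1            1               -1            
  chi_4          1             exp(-2*I*pi/3)  exp(2*I*pi/3)   1             exp(-2*I*pi/3)  exp(2*I*pi/3) 
  chi_5          1             exp(-I*pi/3)    exp(-2*I*pi/3)  -1            exp(2*I*pi/3)   exp(I*pi/3)   

Spot check: chi_0(3) = zeta_6^(0*3) = zeta_6^0 = 1.

Proof sketch: Z/6Z is abelian, so all 6 irreducible complex representations are 1-dimensional. They are given by chi_k(m) = zeta_6^(k*m) for k = 0,...,5. Row orthogonality: sum_m chi_k(m) conj(chi_l(m)) = 6 * [k = l].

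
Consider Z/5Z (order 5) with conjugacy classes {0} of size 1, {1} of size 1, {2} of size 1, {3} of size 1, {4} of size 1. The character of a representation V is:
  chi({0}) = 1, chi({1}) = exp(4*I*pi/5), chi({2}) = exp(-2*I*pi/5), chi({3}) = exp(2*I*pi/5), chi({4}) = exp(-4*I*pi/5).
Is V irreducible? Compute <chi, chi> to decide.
Irreducible: <chi, chi> = 1.

<chi, chi> = (1/|G|) sum_C |C| * |chi(C)|^2 = (1/5)[1*|1|^2 + 1*|exp(4*I*pi/5)|^2 + 1*|exp(-2*I*pi/5)|^2 + 1*|exp(2*I*pi/5)|^2 + 1*|exp(-4*I*pi/5)|^2]
  = (1/5)[(1) + (1) + (1) + (1) + (1)] = 5/5 = 1.
(Exp terms are combined using exp(i*s)*conj(exp(i*t)) = exp(i*(s-t)), and sums of them are collapsed using the identity that for every m > 1 the m distinct m-th roots of unity sum to 0, e.g. 1 + exp(2*I*pi/3) + exp(-2*I*pi/3) = 0.)
A character is irreducible iff <chi, chi> = 1, so this representation is irreducible.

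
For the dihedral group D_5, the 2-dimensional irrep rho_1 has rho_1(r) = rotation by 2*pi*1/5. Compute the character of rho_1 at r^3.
chi_{rho_1}(r^3) = 2*cos(2*pi*1*3/5) = -sqrt(5)/2 - 1/2

Details: rho_1(r^3) is rotation by angle 2*pi*1*3/5, whose trace is 2*cos(2*pi*1*3/5) = -sqrt(5)/2 - 1/2.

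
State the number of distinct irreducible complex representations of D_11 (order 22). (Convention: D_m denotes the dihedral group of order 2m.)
7

Reasoning: The number of irreducible complex representations of a finite group equals its number of conjugacy classes. D_11 has 7 conjugacy classes ((n+3)/2 for n odd), so D_11 (order 22) has exactly 7 irreducible complex representations.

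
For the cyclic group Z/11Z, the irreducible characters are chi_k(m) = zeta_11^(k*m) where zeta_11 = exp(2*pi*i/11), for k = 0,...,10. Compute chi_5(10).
chi_5(10) = zeta_11^50 = exp(-10*I*pi/11)

Solution. chi_5(10) = zeta_11^(5*10) = zeta_11^50. Since zeta_11^11 = 1, this equals zeta_11^6 = exp(2*pi*i*6/11) = exp(-10*I*pi/11).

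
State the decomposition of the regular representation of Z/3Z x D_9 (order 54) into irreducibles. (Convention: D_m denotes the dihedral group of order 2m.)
Each irreducible V_i of dimension d_i appears with multiplicity d_i, i.e. rho_reg = (direct sum over all irreducibles V_i) d_i V_i. The irreducible dimensions for Z/3Z x D_9 are 1, 1, 1, 1, 1, 1, 2, 2, 2, 2, 2, 2, 2, 2, 2, 2, 2, 2: 6 irreducibles of dimension 1, each with multiplicity 1; 12 irreducibles of dimension 2, each with multiplicity 2. Total dimension 6*1*1 + 12*2*2 = 54 = |G|.

Why: General theorem: in the regular representation of a finite group G, each irreducible appears with multiplicity equal to its dimension. Check: dim(rho_reg) = sum d_i^2 = 1 + 1 + 1 + 1 + 1 + 1 + 4 + 4 + 4 + 4 + 4 + 4 + 4 + 4 + 4 + 4 + 4 + 4 = 54 = |G|.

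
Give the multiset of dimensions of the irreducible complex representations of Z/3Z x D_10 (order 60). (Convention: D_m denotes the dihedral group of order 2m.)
Dimensions: 1, 1, 1, 1, 1, 1, 1, 1, 1, 1, 1, 1, 2, 2, 2, 2, 2, 2, 2, 2, 2, 2, 2, 2

Why: There are 24 irreducibles (= number of conjugacy classes). Their dimensions d_i satisfy sum d_i^2 = |G| = 60: 1 + 1 + 1 + 1 + 1 + 1 + 1 + 1 + 1 + 1 + 1 + 1 + 4 + 4 + 4 + 4 + 4 + 4 + 4 + 4 + 4 + 4 + 4 + 4 = 60. (For the product with Z/3Z: each of the 3 1-dim characters of Z/3Z tensors with each irrep of D_10, giving 3 copies of each D_10-dimension.)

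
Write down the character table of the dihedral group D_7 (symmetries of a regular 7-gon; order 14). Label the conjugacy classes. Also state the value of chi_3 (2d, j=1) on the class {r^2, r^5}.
Conjugacy classes: {e} of size 1, {r^1, r^6} of size 2, {r^2, r^5} of size 2, {r^3, r^4} of size 2, {s, sr, ..., sr^6} of size 7.
Character table:
  irrep \ class              {e} (size 1)  {r^1, r^6} (size 2)  {r^2, r^5} (size 2)  {r^3, r^4} (size 2)  {s, sr, ..., sr^6} (size 7)
  chi_1 (triv)               1             1                    1                    1                    1                          
  chi_2 (sign: r->1, s->-1)  1             1                    1                    1                    -1                         
  chi_3 (2d, j=1)            2             2*cos(2*pi/7)        -2*cos(3*pi/7)       -2*cos(pi/7)         0                          
  chi_4 (2d, j=2)            2             -2*cos(3*pi/7)       -2*cos(pi/7)         2*cos(2*pi/7)        0                          
  chi_5 (2d, j=3)            2             -2*cos(pi/7)         2*cos(2*pi/7)        -2*cos(3*pi/7)       0                          

Spot check: chi_3 (2d, j=1) on {r^2, r^5} = -2*cos(3*pi/7).

Details: D_7 has order 2*7 = 14 with 5 conjugacy classes, hence 5 irreducibles. Sum of squared dims 1 + 1 + 4 + 4 + 4 = 14 = |G|. Linear characters come from the abelianisation; the 2-dimensional irreps have character r^k -> 2*cos(2*pi*j*k/7), reflections -> 0.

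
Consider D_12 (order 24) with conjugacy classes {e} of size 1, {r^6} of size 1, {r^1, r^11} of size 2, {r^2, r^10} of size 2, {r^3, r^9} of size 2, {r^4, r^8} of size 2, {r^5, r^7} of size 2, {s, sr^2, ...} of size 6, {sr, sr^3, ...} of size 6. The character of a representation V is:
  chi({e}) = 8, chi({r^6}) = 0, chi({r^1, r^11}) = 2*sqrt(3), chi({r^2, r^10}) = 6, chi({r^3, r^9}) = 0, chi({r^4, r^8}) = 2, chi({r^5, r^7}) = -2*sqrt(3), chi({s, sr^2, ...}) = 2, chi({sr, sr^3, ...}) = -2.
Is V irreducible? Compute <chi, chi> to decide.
Not irreducible (reducible): <chi, chi> = 10 > 1.

Proof sketch: <chi, chi> = (1/|G|) sum_C |C| * |chi(C)|^2 = (1/24)[1*|8|^2 + 1*|0|^2 + 2*|2*sqrt(3)|^2 + 2*|6|^2 + 2*|0|^2 + 2*|2|^2 + 2*|-2*sqrt(3)|^2 + 6*|2|^2 + 6*|-2|^2]
  = (1/24)[(64) + (0) + (24) + (72) + (0) + (8) + (24) + (24) + (24)] = 240/24 = 10.
A character is irreducible iff <chi, chi> = 1, so this representation is reducible.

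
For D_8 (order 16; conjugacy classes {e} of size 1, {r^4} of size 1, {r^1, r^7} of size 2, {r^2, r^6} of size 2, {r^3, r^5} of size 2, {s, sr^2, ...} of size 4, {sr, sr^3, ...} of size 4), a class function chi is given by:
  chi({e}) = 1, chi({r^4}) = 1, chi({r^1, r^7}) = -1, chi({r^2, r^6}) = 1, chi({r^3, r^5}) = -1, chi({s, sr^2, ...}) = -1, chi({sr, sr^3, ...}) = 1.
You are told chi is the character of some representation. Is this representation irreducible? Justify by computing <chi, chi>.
Irreducible: <chi, chi> = 1.

Explanation: <chi, chi> = (1/|G|) sum_C |C| * |chi(C)|^2 = (1/16)[1*|1|^2 + 1*|1|^2 + 2*|-1|^2 + 2*|1|^2 + 2*|-1|^2 + 4*|-1|^2 + 4*|1|^2]
  = (1/16)[(1) + (1) + (2) + (2) + (2) + (4) + (4)] = 16/16 = 1.
A character is irreducible iff <chi, chi> = 1, so this representation is irreducible.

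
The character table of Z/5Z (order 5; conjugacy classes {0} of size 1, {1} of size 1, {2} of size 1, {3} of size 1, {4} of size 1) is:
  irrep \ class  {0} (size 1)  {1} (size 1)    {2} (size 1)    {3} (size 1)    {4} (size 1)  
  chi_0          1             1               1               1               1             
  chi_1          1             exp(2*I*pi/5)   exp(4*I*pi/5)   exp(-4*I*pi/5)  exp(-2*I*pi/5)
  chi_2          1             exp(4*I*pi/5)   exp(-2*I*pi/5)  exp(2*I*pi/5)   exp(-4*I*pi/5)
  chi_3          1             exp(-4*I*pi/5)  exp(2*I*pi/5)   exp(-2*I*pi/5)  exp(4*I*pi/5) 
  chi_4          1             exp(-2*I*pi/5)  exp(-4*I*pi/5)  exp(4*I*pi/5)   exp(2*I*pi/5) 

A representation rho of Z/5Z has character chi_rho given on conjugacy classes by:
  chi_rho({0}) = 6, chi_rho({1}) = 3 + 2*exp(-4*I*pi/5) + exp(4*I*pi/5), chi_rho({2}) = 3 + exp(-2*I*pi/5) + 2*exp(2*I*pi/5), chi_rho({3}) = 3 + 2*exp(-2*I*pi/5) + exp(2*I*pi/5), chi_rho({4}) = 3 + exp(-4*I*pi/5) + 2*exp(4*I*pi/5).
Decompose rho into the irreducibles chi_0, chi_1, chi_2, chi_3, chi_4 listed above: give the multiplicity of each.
Multiplicities: chi_0: 3, chi_1: 0, chi_2: 1, chi_3: 2, chi_4: 0.

Explanation: Use <chi_rho, chi> = (1/|G|) sum_C |C| * chi_rho(C) * conj(chi(C)) with |G| = 5 for each irreducible chi in the table:
  <chi_rho, chi_0> = (1/5)[1*(6)*conj(1) + 1*(3 + 2*exp(-4*I*pi/5) + exp(4*I*pi/5))*conj(1) + 1*(3 + exp(-2*I*pi/5) + 2*exp(2*I*pi/5))*conj(1) + 1*(3 + 2*exp(-2*I*pi/5) + exp(2*I*pi/5))*conj(1) + 1*(3 + exp(-4*I*pi/5) + 2*exp(4*I*pi/5))*conj(1)]
      = (1/5)[(6) + (3 + 2*exp(-4*I*pi/5) + exp(4*I*pi/5)) + (3 + exp(-2*I*pi/5) + 2*exp(2*I*pi/5)) + (3 + 2*exp(-2*I*pi/5) + exp(2*I*pi/5)) + (3 + exp(-4*I*pi/5) + 2*exp(4*I*pi/5))] = 15/5 = 3
  <chi_rho, chi_1> = (1/5)[1*(6)*conj(1) + 1*(3 + 2*exp(-4*I*pi/5) + exp(4*I*pi/5))*conj(exp(2*I*pi/5)) + 1*(3 + exp(-2*I*pi/5) + 2*exp(2*I*pi/5))*conj(exp(4*I*pi/5)) + 1*(3 + 2*exp(-2*I*pi/5) + exp(2*I*pi/5))*conj(exp(-4*I*pi/5)) + 1*(3 + exp(-4*I*pi/5) + 2*exp(4*I*pi/5))*conj(exp(-2*I*pi/5))]
      = (1/5)[(6) + (3*exp(-2*I*pi/5) + exp(2*I*pi/5) + 2*exp(4*I*pi/5)) + (2*exp(-2*I*pi/5) + 3*exp(-4*I*pi/5) + exp(4*I*pi/5)) + (exp(-4*I*pi/5) + 3*exp(4*I*pi/5) + 2*exp(2*I*pi/5)) + (2*exp(-4*I*pi/5) + exp(-2*I*pi/5) + 3*exp(2*I*pi/5))] = 0/5 = 0
  <chi_rho, chi_2> = (1/5)[1*(6)*conj(1) + 1*(3 + 2*exp(-4*I*pi/5) + exp(4*I*pi/5))*conj(exp(4*I*pi/5)) + 1*(3 + exp(-2*I*pi/5) + 2*exp(2*I*pi/5))*conj(exp(-2*I*pi/5)) + 1*(3 + 2*exp(-2*I*pi/5) + exp(2*I*pi/5))*conj(exp(2*I*pi/5)) + 1*(3 + exp(-4*I*pi/5) + 2*exp(4*I*pi/5))*conj(exp(-4*I*pi/5))]
      = (1/5)[(6) + (1 + 3*exp(-4*I*pi/5) + 2*exp(2*I*pi/5)) + (1 + 2*exp(4*I*pi/5) + 3*exp(2*I*pi/5)) + (1 + 3*exp(-2*I*pi/5) + 2*exp(-4*I*pi/5)) + (1 + 2*exp(-2*I*pi/5) + 3*exp(4*I*pi/5))] = 5/5 = 1
  <chi_rho, chi_3> = (1/5)[1*(6)*conj(1) + 1*(3 + 2*exp(-4*I*pi/5) + exp(4*I*pi/5))*conj(exp(-4*I*pi/5)) + 1*(3 + exp(-2*I*pi/5) + 2*exp(2*I*pi/5))*conj(exp(2*I*pi/5)) + 1*(3 + 2*exp(-2*I*pi/5) + exp(2*I*pi/5))*conj(exp(-2*I*pi/5)) + 1*(3 + exp(-4*I*pi/5) + 2*exp(4*I*pi/5))*conj(exp(4*I*pi/5))]
      = (1/5)[(6) + (2 + exp(-2*I*pi/5) + 3*exp(4*I*pi/5)) + (2 + 3*exp(-2*I*pi/5) + exp(-4*I*pi/5)) + (2 + exp(4*I*pi/5) + 3*exp(2*I*pi/5)) + (2 + 3*exp(-4*I*pi/5) + exp(2*I*pi/5))] = 10/5 = 2
  <chi_rho, chi_4> = (1/5)[1*(6)*conj(1) + 1*(3 + 2*exp(-4*I*pi/5) + exp(4*I*pi/5))*conj(exp(-2*I*pi/5)) + 1*(3 + exp(-2*I*pi/5) + 2*exp(2*I*pi/5))*conj(exp(-4*I*pi/5)) + 1*(3 + 2*exp(-2*I*pi/5) + exp(2*I*pi/5))*conj(exp(4*I*pi/5)) + 1*(3 + exp(-4*I*pi/5) + 2*exp(4*I*pi/5))*conj(exp(2*I*pi/5))]
      = (1/5)[(6) + (2*exp(-2*I*pi/5) + exp(-4*I*pi/5) + 3*exp(2*I*pi/5)) + (2*exp(-4*I*pi/5) + exp(2*I*pi/5) + 3*exp(4*I*pi/5)) + (3*exp(-4*I*pi/5) + exp(-2*I*pi/5) + 2*exp(4*I*pi/5)) + (3*exp(-2*I*pi/5) + exp(4*I*pi/5) + 2*exp(2*I*pi/5))] = 0/5 = 0
(Exp terms are combined using exp(i*s)*conj(exp(i*t)) = exp(i*(s-t)), and sums of them are collapsed using the identity that for every m > 1 the m distinct m-th roots of unity sum to 0, e.g. 1 + exp(2*I*pi/3) + exp(-2*I*pi/3) = 0.)
Dimension check: dim(rho) = sum (mult * dim) = 3*1 + 0*1 + 1*1 + 2*1 + 0*1 = 6 = chi_rho(e) = 6.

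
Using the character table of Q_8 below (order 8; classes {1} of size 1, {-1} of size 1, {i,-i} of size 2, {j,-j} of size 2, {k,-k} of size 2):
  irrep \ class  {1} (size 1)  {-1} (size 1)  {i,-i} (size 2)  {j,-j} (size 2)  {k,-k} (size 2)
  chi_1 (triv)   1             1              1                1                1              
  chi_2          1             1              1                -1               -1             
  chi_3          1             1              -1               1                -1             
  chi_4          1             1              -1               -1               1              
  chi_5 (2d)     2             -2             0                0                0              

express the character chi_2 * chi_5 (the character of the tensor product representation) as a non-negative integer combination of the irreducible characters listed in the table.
chi_2 tensor chi_5 = chi_5 (all other irreducibles have multiplicity 0).

Reasoning: The character of a tensor product is the pointwise product (chi_2 * chi_5)(C) = chi_2(C) * chi_5(C):
  {1}: (1)*(2), {-1}: (1)*(-2), {i,-i}: (1)*(0), {j,-j}: (-1)*(0), {k,-k}: (-1)*(0)
so (chi_2 * chi_5) takes values
  {1} -> 2, {-1} -> -2, {i,-i} -> 0, {j,-j} -> 0, {k,-k} -> 0.
Now take the inner product of this character with each irreducible chi from the table, <chi_2*chi_5, chi> = (1/8) sum_C |C| (chi_2*chi_5)(C) conj(chi(C)):
  <chi_2*chi_5, chi_1> = (1/8)[1*(2)*conj(1) + 1*(-2)*conj(1) + 2*(0)*conj(1) + 2*(0)*conj(1) + 2*(0)*conj(1)]
      = (1/8)[(2) + (-2) + (0) + (0) + (0)] = 0/8 = 0
  <chi_2*chi_5, chi_2> = (1/8)[1*(2)*conj(1) + 1*(-2)*conj(1) + 2*(0)*conj(1) + 2*(0)*conj(-1) + 2*(0)*conj(-1)]
      = (1/8)[(2) + (-2) + (0) + (0) + (0)] = 0/8 = 0
  <chi_2*chi_5, chi_3> = (1/8)[1*(2)*conj(1) + 1*(-2)*conj(1) + 2*(0)*conj(-1) + 2*(0)*conj(1) + 2*(0)*conj(-1)]
      = (1/8)[(2) + (-2) + (0) + (0) + (0)] = 0/8 = 0
  <chi_2*chi_5, chi_4> = (1/8)[1*(2)*conj(1) + 1*(-2)*conj(1) + 2*(0)*conj(-1) + 2*(0)*conj(-1) + 2*(0)*conj(1)]
      = (1/8)[(2) + (-2) + (0) + (0) + (0)] = 0/8 = 0
  <chi_2*chi_5, chi_5> = (1/8)[1*(2)*conj(2) + 1*(-2)*conj(-2) + 2*(0)*conj(0) + 2*(0)*conj(0) + 2*(0)*conj(0)]
      = (1/8)[(4) + (4) + (0) + (0) + (0)] = 8/8 = 1
Hence the multiplicities are chi_5: 1. Dimension check: dim(chi_2)*dim(chi_5) = 1*2 = 2 and sum (mult * dim) = 1*2 = 2.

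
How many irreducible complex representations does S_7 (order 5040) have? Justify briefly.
15

Why: The number of irreducible complex representations of a finite group equals its number of conjugacy classes. Conjugacy classes in S_7 correspond to cycle types, i.e. partitions of 7; there are p(7) = 15 of them, so S_7 (order 5040) has exactly 15 irreducible complex representations.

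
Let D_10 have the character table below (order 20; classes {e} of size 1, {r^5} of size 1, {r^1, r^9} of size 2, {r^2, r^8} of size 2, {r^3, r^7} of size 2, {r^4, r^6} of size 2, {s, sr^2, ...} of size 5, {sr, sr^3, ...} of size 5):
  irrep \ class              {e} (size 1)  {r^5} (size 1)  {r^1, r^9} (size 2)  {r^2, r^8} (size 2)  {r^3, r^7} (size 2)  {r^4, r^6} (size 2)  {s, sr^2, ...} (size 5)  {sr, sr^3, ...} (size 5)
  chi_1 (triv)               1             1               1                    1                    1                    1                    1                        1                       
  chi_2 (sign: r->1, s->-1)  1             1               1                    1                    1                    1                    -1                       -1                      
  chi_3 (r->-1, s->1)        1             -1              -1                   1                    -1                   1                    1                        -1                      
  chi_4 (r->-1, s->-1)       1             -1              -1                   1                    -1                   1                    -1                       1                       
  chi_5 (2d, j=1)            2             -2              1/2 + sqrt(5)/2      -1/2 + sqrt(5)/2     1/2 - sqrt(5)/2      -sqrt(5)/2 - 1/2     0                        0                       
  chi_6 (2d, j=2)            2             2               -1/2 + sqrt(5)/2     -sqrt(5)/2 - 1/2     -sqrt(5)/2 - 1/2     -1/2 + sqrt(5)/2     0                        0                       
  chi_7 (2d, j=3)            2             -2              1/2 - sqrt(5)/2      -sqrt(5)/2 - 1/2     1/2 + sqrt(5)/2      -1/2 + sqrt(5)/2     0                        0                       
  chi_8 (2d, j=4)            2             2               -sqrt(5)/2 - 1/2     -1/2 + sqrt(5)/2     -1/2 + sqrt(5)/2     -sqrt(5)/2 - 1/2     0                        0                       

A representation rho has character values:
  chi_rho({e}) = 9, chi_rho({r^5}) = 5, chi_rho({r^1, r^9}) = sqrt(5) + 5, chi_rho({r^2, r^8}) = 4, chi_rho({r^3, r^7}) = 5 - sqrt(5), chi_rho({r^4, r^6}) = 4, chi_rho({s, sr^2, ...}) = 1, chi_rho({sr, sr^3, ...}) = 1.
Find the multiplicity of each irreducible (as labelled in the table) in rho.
Multiplicities: chi_1: 3, chi_2: 2, chi_3: 0, chi_4: 0, chi_5: 1, chi_6: 1, chi_7: 0, chi_8: 0.

Why: Use <chi_rho, chi> = (1/|G|) sum_C |C| * chi_rho(C) * conj(chi(C)) with |G| = 20 for each irreducible chi in the table:
  <chi_rho, chi_1> = (1/20)[1*(9)*conj(1) + 1*(5)*conj(1) + 2*(sqrt(5) + 5)*conj(1) + 2*(4)*conj(1) + 2*(5 - sqrt(5))*conj(1) + 2*(4)*conj(1) + 5*(1)*conj(1) + 5*(1)*conj(1)]
      = (1/20)[(9) + (5) + (2*sqrt(5) + 10) + (8) + (10 - 2*sqrt(5)) + (8) + (5) + (5)] = 60/20 = 3
  <chi_rho, chi_2> = (1/20)[1*(9)*conj(1) + 1*(5)*conj(1) + 2*(sqrt(5) + 5)*conj(1) + 2*(4)*conj(1) + 2*(5 - sqrt(5))*conj(1) + 2*(4)*conj(1) + 5*(1)*conj(-1) + 5*(1)*conj(-1)]
      = (1/20)[(9) + (5) + (2*sqrt(5) + 10) + (8) + (10 - 2*sqrt(5)) + (8) + (-5) + (-5)] = 40/20 = 2
  <chi_rho, chi_3> = (1/20)[1*(9)*conj(1) + 1*(5)*conj(-1) + 2*(sqrt(5) + 5)*conj(-1) + 2*(4)*conj(1) + 2*(5 - sqrt(5))*conj(-1) + 2*(4)*conj(1) + 5*(1)*conj(1) + 5*(1)*conj(-1)]
      = (1/20)[(9) + (-5) + (-10 - 2*sqrt(5)) + (8) + (-10 + 2*sqrt(5)) + (8) + (5) + (-5)] = 0/20 = 0
  <chi_rho, chi_4> = (1/20)[1*(9)*conj(1) + 1*(5)*conj(-1) + 2*(sqrt(5) + 5)*conj(-1) + 2*(4)*conj(1) + 2*(5 - sqrt(5))*conj(-1) + 2*(4)*conj(1) + 5*(1)*conj(-1) + 5*(1)*conj(1)]
      = (1/20)[(9) + (-5) + (-10 - 2*sqrt(5)) + (8) + (-10 + 2*sqrt(5)) + (8) + (-5) + (5)] = 0/20 = 0
  <chi_rho, chi_5> = (1/20)[1*(9)*conj(2) + 1*(5)*conj(-2) + 2*(sqrt(5) + 5)*conj(1/2 + sqrt(5)/2) + 2*(4)*conj(-1/2 + sqrt(5)/2) + 2*(5 - sqrt(5))*conj(1/2 - sqrt(5)/2) + 2*(4)*conj(-sqrt(5)/2 - 1/2) + 5*(1)*conj(0) + 5*(1)*conj(0)]
      = (1/20)[(18) + (-10) + (10 + 6*sqrt(5)) + (-4 + 4*sqrt(5)) + (10 - 6*sqrt(5)) + (-4*sqrt(5) - 4) + (0) + (0)] = 20/20 = 1
  <chi_rho, chi_6> = (1/20)[1*(9)*conj(2) + 1*(5)*conj(2) + 2*(sqrt(5) + 5)*conj(-1/2 + sqrt(5)/2) + 2*(4)*conj(-sqrt(5)/2 - 1/2) + 2*(5 - sqrt(5))*conj(-sqrt(5)/2 - 1/2) + 2*(4)*conj(-1/2 + sqrt(5)/2) + 5*(1)*conj(0) + 5*(1)*conj(0)]
      = (1/20)[(18) + (10) + (4*sqrt(5)) + (-4*sqrt(5) - 4) + (-4*sqrt(5)) + (-4 + 4*sqrt(5)) + (0) + (0)] = 20/20 = 1
  <chi_rho, chi_7> = (1/20)[1*(9)*conj(2) + 1*(5)*conj(-2) + 2*(sqrt(5) + 5)*conj(1/2 - sqrt(5)/2) + 2*(4)*conj(-sqrt(5)/2 - 1/2) + 2*(5 - sqrt(5))*conj(1/2 + sqrt(5)/2) + 2*(4)*conj(-1/2 + sqrt(5)/2) + 5*(1)*conj(0) + 5*(1)*conj(0)]
      = (1/20)[(18) + (-10) + (-4*sqrt(5)) + (-4*sqrt(5) - 4) + (4*sqrt(5)) + (-4 + 4*sqrt(5)) + (0) + (0)] = 0/20 = 0
  <chi_rho, chi_8> = (1/20)[1*(9)*conj(2) + 1*(5)*conj(2) + 2*(sqrt(5) + 5)*conj(-sqrt(5)/2 - 1/2) + 2*(4)*conj(-1/2 + sqrt(5)/2) + 2*(5 - sqrt(5))*conj(-1/2 + sqrt(5)/2) + 2*(4)*conj(-sqrt(5)/2 - 1/2) + 5*(1)*conj(0) + 5*(1)*conj(0)]
      = (1/20)[(18) + (10) + (-6*sqrt(5) - 10) + (-4 + 4*sqrt(5)) + (-10 + 6*sqrt(5)) + (-4*sqrt(5) - 4) + (0) + (0)] = 0/20 = 0
Dimension check: dim(rho) = sum (mult * dim) = 3*1 + 2*1 + 0*1 + 0*1 + 1*2 + 1*2 + 0*2 + 0*2 = 9 = chi_rho(e) = 9.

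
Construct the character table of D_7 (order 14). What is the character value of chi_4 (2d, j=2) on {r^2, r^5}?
Conjugacy classes: {e} of size 1, {r^1, r^6} of size 2, {r^2, r^5} of size 2, {r^3, r^4} of size 2, {s, sr, ..., sr^6} of size 7.
Character table:
  irrep \ class              {e} (size 1)  {r^1, r^6} (size 2)  {r^2, r^5} (size 2)  {r^3, r^4} (size 2)  {s, sr, ..., sr^6} (size 7)
  chi_1 (triv)               1             1                    1                    1                    1                          
  chi_2 (sign: r->1, s->-1)  1             1                    1                    1                    -1                         
  chi_3 (2d, j=1)            2             2*cos(2*pi/7)        -2*cos(3*pi/7)       -2*cos(pi/7)         0                          
  chi_4 (2d, j=2)            2             -2*cos(3*pi/7)       -2*cos(pi/7)         2*cos(2*pi/7)        0                          
  chi_5 (2d, j=3)            2             -2*cos(pi/7)         2*cos(2*pi/7)        -2*cos(3*pi/7)       0                          

Spot check: chi_4 (2d, j=2) on {r^2, r^5} = -2*cos(pi/7).

D_7 has order 2*7 = 14 with 5 conjugacy classes, hence 5 irreducibles. Sum of squared dims 1 + 1 + 4 + 4 + 4 = 14 = |G|. Linear characters come from the abelianisation; the 2-dimensional irreps have character r^k -> 2*cos(2*pi*j*k/7), reflections -> 0.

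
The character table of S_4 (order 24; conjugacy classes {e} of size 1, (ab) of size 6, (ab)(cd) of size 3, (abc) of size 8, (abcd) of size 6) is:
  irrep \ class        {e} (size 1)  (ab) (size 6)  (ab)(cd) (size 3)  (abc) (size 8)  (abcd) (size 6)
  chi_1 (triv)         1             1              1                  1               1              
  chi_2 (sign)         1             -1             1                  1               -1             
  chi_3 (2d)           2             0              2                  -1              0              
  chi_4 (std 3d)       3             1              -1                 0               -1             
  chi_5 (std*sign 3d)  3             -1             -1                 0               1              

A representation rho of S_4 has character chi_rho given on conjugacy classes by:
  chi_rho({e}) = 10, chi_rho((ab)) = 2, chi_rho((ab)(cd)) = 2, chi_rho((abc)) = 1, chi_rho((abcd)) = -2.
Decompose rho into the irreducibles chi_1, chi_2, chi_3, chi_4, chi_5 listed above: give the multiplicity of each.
Multiplicities: chi_1: 1, chi_2: 1, chi_3: 1, chi_4: 2, chi_5: 0.

Working: Use <chi_rho, chi> = (1/|G|) sum_C |C| * chi_rho(C) * conj(chi(C)) with |G| = 24 for each irreducible chi in the table:
  <chi_rho, chi_1> = (1/24)[1*(10)*conj(1) + 6*(2)*conj(1) + 3*(2)*conj(1) + 8*(1)*conj(1) + 6*(-2)*conj(1)]
      = (1/24)[(10) + (12) + (6) + (8) + (-12)] = 24/24 = 1
  <chi_rho, chi_2> = (1/24)[1*(10)*conj(1) + 6*(2)*conj(-1) + 3*(2)*conj(1) + 8*(1)*conj(1) + 6*(-2)*conj(-1)]
      = (1/24)[(10) + (-12) + (6) + (8) + (12)] = 24/24 = 1
  <chi_rho, chi_3> = (1/24)[1*(10)*conj(2) + 6*(2)*conj(0) + 3*(2)*conj(2) + 8*(1)*conj(-1) + 6*(-2)*conj(0)]
      = (1/24)[(20) + (0) + (12) + (-8) + (0)] = 24/24 = 1
  <chi_rho, chi_4> = (1/24)[1*(10)*conj(3) + 6*(2)*conj(1) + 3*(2)*conj(-1) + 8*(1)*conj(0) + 6*(-2)*conj(-1)]
      = (1/24)[(30) + (12) + (-6) + (0) + (12)] = 48/24 = 2
  <chi_rho, chi_5> = (1/24)[1*(10)*conj(3) + 6*(2)*conj(-1) + 3*(2)*conj(-1) + 8*(1)*conj(0) + 6*(-2)*conj(1)]
      = (1/24)[(30) + (-12) + (-6) + (0) + (-12)] = 0/24 = 0
Dimension check: dim(rho) = sum (mult * dim) = 1*1 + 1*1 + 1*2 + 2*3 + 0*3 = 10 = chi_rho(e) = 10.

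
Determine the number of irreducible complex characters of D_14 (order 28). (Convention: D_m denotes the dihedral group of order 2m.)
10

Proof sketch: The number of irreducible complex representations of a finite group equals its number of conjugacy classes. D_14 has 10 conjugacy classes (n/2 + 3 for n even), so D_14 (order 28) has exactly 10 irreducible complex representations.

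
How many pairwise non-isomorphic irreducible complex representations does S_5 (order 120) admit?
7

Justification: The number of irreducible complex representations of a finite group equals its number of conjugacy classes. Conjugacy classes in S_5 correspond to cycle types, i.e. partitions of 5; there are p(5) = 7 of them, so S_5 (order 120) has exactly 7 irreducible complex representations.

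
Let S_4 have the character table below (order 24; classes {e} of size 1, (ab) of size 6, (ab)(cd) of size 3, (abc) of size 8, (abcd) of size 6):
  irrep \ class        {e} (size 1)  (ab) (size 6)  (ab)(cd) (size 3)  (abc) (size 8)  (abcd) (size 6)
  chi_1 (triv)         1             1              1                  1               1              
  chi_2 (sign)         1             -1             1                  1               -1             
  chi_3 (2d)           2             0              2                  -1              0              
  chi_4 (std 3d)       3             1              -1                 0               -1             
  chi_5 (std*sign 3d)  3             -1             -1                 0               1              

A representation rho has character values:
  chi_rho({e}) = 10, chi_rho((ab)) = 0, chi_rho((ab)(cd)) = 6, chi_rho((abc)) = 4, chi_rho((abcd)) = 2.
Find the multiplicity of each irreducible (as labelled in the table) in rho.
Multiplicities: chi_1: 3, chi_2: 2, chi_3: 1, chi_4: 0, chi_5: 1.

Why: Use <chi_rho, chi> = (1/|G|) sum_C |C| * chi_rho(C) * conj(chi(C)) with |G| = 24 for each irreducible chi in the table:
  <chi_rho, chi_1> = (1/24)[1*(10)*conj(1) + 6*(0)*conj(1) + 3*(6)*conj(1) + 8*(4)*conj(1) + 6*(2)*conj(1)]
      = (1/24)[(10) + (0) + (18) + (32) + (12)] = 72/24 = 3
  <chi_rho, chi_2> = (1/24)[1*(10)*conj(1) + 6*(0)*conj(-1) + 3*(6)*conj(1) + 8*(4)*conj(1) + 6*(2)*conj(-1)]
      = (1/24)[(10) + (0) + (18) + (32) + (-12)] = 48/24 = 2
  <chi_rho, chi_3> = (1/24)[1*(10)*conj(2) + 6*(0)*conj(0) + 3*(6)*conj(2) + 8*(4)*conj(-1) + 6*(2)*conj(0)]
      = (1/24)[(20) + (0) + (36) + (-32) + (0)] = 24/24 = 1
  <chi_rho, chi_4> = (1/24)[1*(10)*conj(3) + 6*(0)*conj(1) + 3*(6)*conj(-1) + 8*(4)*conj(0) + 6*(2)*conj(-1)]
      = (1/24)[(30) + (0) + (-18) + (0) + (-12)] = 0/24 = 0
  <chi_rho, chi_5> = (1/24)[1*(10)*conj(3) + 6*(0)*conj(-1) + 3*(6)*conj(-1) + 8*(4)*conj(0) + 6*(2)*conj(1)]
      = (1/24)[(30) + (0) + (-18) + (0) + (12)] = 24/24 = 1
Dimension check: dim(rho) = sum (mult * dim) = 3*1 + 2*1 + 1*2 + 0*3 + 1*3 = 10 = chi_rho(e) = 10.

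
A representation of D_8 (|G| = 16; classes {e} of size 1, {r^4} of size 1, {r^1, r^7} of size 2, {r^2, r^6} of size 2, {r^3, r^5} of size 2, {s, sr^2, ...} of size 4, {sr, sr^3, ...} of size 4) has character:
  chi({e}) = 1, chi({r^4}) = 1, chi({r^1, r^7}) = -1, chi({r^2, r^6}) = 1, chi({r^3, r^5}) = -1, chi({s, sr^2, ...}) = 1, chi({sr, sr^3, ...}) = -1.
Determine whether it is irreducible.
Irreducible: <chi, chi> = 1.

Why: <chi, chi> = (1/|G|) sum_C |C| * |chi(C)|^2 = (1/16)[1*|1|^2 + 1*|1|^2 + 2*|-1|^2 + 2*|1|^2 + 2*|-1|^2 + 4*|1|^2 + 4*|-1|^2]
  = (1/16)[(1) + (1) + (2) + (2) + (2) + (4) + (4)] = 16/16 = 1.
A character is irreducible iff <chi, chi> = 1, so this representation is irreducible.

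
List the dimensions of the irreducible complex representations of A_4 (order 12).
Dimensions: 1, 1, 1, 3

Reasoning: There are 4 irreducibles (= number of conjugacy classes). Their dimensions d_i satisfy sum d_i^2 = |G| = 12: 1 + 1 + 1 + 9 = 12.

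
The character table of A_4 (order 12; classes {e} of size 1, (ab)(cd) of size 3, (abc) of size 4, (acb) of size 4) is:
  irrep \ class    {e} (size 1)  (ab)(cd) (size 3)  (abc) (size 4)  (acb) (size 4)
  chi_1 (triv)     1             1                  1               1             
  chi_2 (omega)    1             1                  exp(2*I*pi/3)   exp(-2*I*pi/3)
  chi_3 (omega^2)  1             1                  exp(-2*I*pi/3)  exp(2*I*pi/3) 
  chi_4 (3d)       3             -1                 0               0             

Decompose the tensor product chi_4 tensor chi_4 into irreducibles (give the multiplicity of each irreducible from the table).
chi_4 tensor chi_4 = chi_1 + chi_2 + chi_3 + 2*chi_4 (all other irreducibles have multiplicity 0).

Solution. The character of a tensor product is the pointwise product (chi_4 * chi_4)(C) = chi_4(C) * chi_4(C):
  {e}: (3)*(3), (ab)(cd): (-1)*(-1), (abc): (0)*(0), (acb): (0)*(0)
so (chi_4 * chi_4) takes values
  {e} -> 9, (ab)(cd) -> 1, (abc) -> 0, (acb) -> 0.
Now take the inner product of this character with each irreducible chi from the table, <chi_4*chi_4, chi> = (1/12) sum_C |C| (chi_4*chi_4)(C) conj(chi(C)):
  <chi_4*chi_4, chi_1> = (1/12)[1*(9)*conj(1) + 3*(1)*conj(1) + 4*(0)*conj(1) + 4*(0)*conj(1)]
      = (1/12)[(9) + (3) + (0) + (0)] = 12/12 = 1
  <chi_4*chi_4, chi_2> = (1/12)[1*(9)*conj(1) + 3*(1)*conj(1) + 4*(0)*conj(exp(2*I*pi/3)) + 4*(0)*conj(exp(-2*I*pi/3))]
      = (1/12)[(9) + (3) + (0) + (0)] = 12/12 = 1
  <chi_4*chi_4, chi_3> = (1/12)[1*(9)*conj(1) + 3*(1)*conj(1) + 4*(0)*conj(exp(-2*I*pi/3)) + 4*(0)*conj(exp(2*I*pi/3))]
      = (1/12)[(9) + (3) + (0) + (0)] = 12/12 = 1
  <chi_4*chi_4, chi_4> = (1/12)[1*(9)*conj(3) + 3*(1)*conj(-1) + 4*(0)*conj(0) + 4*(0)*conj(0)]
      = (1/12)[(27) + (-3) + (0) + (0)] = 24/12 = 2
(Exp terms are combined using exp(i*s)*conj(exp(i*t)) = exp(i*(s-t)), and sums of them are collapsed using the identity that for every m > 1 the m distinct m-th roots of unity sum to 0, e.g. 1 + exp(2*I*pi/3) + exp(-2*I*pi/3) = 0.)
Hence the multiplicities are chi_1: 1, chi_2: 1, chi_3: 1, chi_4: 2. Dimension check: dim(chi_4)*dim(chi_4) = 3*3 = 9 and sum (mult * dim) = 1*1 + 1*1 + 1*1 + 2*3 = 9.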